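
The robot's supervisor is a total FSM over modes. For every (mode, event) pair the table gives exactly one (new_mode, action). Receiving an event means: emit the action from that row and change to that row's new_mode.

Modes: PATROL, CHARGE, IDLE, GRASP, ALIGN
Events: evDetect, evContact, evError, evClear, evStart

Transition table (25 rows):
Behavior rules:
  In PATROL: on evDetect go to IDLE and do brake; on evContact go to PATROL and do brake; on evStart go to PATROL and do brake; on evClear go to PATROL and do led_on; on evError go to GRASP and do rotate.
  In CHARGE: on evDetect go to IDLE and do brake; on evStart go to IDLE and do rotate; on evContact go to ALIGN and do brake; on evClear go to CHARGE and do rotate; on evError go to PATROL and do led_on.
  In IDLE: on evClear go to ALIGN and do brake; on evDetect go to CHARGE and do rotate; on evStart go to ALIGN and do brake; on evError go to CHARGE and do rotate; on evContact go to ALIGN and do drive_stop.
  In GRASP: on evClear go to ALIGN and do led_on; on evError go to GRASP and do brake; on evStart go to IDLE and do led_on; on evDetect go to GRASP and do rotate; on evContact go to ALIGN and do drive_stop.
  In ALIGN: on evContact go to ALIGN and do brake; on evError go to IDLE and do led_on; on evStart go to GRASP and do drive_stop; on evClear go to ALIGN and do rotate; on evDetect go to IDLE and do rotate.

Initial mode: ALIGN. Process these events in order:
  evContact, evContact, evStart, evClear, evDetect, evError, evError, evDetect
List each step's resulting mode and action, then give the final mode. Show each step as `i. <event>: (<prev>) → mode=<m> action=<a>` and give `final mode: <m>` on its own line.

final mode: IDLE

1. evContact: (ALIGN) → mode=ALIGN action=brake
2. evContact: (ALIGN) → mode=ALIGN action=brake
3. evStart: (ALIGN) → mode=GRASP action=drive_stop
4. evClear: (GRASP) → mode=ALIGN action=led_on
5. evDetect: (ALIGN) → mode=IDLE action=rotate
6. evError: (IDLE) → mode=CHARGE action=rotate
7. evError: (CHARGE) → mode=PATROL action=led_on
8. evDetect: (PATROL) → mode=IDLE action=brake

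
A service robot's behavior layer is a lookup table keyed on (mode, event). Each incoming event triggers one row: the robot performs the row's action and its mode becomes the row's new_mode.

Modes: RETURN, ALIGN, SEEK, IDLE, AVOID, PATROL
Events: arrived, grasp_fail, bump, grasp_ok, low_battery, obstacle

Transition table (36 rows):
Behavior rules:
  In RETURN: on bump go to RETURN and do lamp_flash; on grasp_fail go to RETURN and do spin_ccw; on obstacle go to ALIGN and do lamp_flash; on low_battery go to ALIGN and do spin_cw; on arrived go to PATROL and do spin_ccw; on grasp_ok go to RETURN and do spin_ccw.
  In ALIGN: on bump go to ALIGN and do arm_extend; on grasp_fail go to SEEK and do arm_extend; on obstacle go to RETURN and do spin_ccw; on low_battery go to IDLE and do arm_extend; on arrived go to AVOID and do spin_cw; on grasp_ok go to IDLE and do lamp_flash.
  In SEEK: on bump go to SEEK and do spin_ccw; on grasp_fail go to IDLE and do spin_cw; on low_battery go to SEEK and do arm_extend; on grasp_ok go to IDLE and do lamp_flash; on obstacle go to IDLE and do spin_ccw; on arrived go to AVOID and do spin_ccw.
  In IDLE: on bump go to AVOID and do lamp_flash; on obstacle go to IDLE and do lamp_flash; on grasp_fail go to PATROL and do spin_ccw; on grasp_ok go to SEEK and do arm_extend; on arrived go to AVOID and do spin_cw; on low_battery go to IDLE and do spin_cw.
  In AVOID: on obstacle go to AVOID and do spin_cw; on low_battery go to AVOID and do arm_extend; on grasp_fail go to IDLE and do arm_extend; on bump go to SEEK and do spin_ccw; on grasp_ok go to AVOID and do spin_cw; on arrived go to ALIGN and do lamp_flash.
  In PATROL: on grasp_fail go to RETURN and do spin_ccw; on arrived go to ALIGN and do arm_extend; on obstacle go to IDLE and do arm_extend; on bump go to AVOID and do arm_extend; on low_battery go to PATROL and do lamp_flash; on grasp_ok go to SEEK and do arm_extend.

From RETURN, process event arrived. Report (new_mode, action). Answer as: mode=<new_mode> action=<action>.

current mode = RETURN; filter table to that mode:
  (RETURN, bump) → (RETURN, lamp_flash)
  (RETURN, grasp_fail) → (RETURN, spin_ccw)
  (RETURN, obstacle) → (ALIGN, lamp_flash)
  (RETURN, low_battery) → (ALIGN, spin_cw)
  (RETURN, arrived) → (PATROL, spin_ccw)  ← event matches
  (RETURN, grasp_ok) → (RETURN, spin_ccw)
event = arrived selects (PATROL, spin_ccw)

mode=PATROL action=spin_ccw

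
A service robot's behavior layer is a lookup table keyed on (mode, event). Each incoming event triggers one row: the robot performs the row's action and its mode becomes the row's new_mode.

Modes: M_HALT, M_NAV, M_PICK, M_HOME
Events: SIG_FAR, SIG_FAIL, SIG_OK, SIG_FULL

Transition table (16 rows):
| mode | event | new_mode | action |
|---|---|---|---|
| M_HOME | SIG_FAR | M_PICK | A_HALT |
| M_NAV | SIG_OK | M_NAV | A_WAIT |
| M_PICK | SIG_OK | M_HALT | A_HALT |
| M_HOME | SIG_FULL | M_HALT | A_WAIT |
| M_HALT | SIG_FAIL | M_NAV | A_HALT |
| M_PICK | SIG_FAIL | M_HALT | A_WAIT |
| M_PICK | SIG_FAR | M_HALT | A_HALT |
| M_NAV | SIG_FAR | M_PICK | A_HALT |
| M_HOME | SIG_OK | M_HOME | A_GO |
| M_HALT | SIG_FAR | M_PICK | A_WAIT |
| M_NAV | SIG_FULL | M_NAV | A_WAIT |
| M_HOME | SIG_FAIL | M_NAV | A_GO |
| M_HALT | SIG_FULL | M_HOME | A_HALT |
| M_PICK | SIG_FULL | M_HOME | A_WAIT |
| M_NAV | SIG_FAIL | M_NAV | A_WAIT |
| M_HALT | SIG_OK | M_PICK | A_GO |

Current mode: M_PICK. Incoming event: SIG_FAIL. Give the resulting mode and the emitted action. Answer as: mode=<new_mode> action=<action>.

mode=M_HALT action=A_WAIT

current mode = M_PICK; filter table to that mode:
  (M_PICK, SIG_OK) → (M_HALT, A_HALT)
  (M_PICK, SIG_FAIL) → (M_HALT, A_WAIT)  ← event matches
  (M_PICK, SIG_FAR) → (M_HALT, A_HALT)
  (M_PICK, SIG_FULL) → (M_HOME, A_WAIT)
event = SIG_FAIL selects (M_HALT, A_WAIT)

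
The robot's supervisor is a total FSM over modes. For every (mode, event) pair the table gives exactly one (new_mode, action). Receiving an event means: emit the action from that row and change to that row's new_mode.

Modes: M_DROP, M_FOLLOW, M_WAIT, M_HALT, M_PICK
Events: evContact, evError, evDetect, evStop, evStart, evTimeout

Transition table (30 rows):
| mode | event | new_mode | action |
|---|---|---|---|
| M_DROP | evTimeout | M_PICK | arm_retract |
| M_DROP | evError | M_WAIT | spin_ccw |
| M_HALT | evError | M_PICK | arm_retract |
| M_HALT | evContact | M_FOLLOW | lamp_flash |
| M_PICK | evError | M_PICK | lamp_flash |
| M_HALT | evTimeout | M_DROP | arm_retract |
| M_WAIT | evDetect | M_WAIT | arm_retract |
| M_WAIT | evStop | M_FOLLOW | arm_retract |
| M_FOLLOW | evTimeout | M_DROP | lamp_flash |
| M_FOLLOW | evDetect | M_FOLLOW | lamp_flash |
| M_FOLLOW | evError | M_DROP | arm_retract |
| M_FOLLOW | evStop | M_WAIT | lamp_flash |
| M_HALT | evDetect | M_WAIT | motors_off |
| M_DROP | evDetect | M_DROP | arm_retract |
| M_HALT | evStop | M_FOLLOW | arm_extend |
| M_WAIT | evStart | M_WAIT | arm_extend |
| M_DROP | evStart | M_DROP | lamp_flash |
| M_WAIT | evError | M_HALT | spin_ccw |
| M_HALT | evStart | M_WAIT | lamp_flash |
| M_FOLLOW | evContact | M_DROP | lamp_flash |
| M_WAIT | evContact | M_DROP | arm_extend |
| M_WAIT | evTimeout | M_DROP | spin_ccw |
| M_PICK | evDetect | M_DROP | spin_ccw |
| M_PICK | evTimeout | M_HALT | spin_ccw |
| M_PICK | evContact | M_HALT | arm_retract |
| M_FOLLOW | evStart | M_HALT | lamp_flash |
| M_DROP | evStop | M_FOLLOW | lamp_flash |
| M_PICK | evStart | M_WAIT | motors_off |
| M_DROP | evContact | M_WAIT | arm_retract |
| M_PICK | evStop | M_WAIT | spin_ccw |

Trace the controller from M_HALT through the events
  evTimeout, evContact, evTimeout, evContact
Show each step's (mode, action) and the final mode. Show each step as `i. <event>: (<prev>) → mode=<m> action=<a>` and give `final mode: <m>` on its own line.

final mode: M_WAIT

1. evTimeout: (M_HALT) → mode=M_DROP action=arm_retract
2. evContact: (M_DROP) → mode=M_WAIT action=arm_retract
3. evTimeout: (M_WAIT) → mode=M_DROP action=spin_ccw
4. evContact: (M_DROP) → mode=M_WAIT action=arm_retract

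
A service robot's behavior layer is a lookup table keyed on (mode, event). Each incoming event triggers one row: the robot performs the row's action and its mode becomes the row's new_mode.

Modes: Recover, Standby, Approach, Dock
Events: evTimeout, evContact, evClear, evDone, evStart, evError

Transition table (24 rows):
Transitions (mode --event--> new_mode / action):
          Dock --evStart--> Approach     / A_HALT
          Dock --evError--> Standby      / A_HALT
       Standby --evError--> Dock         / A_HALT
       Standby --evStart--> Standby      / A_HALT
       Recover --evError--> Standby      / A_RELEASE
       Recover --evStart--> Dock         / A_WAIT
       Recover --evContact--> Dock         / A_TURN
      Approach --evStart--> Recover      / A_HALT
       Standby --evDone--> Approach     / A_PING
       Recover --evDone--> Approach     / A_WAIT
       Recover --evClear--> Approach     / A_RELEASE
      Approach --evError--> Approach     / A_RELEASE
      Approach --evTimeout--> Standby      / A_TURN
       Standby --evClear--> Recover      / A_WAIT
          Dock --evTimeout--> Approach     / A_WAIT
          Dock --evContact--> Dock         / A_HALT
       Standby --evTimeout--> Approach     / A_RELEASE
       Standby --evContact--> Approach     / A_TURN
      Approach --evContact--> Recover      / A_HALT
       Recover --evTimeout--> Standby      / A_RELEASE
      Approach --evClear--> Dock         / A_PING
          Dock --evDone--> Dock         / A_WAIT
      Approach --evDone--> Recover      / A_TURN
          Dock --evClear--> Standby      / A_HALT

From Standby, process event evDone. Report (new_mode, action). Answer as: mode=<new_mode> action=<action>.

mode=Approach action=A_PING

current mode = Standby; filter table to that mode:
  (Standby, evError) → (Dock, A_HALT)
  (Standby, evStart) → (Standby, A_HALT)
  (Standby, evDone) → (Approach, A_PING)  ← event matches
  (Standby, evClear) → (Recover, A_WAIT)
  (Standby, evTimeout) → (Approach, A_RELEASE)
  (Standby, evContact) → (Approach, A_TURN)
event = evDone selects (Approach, A_PING)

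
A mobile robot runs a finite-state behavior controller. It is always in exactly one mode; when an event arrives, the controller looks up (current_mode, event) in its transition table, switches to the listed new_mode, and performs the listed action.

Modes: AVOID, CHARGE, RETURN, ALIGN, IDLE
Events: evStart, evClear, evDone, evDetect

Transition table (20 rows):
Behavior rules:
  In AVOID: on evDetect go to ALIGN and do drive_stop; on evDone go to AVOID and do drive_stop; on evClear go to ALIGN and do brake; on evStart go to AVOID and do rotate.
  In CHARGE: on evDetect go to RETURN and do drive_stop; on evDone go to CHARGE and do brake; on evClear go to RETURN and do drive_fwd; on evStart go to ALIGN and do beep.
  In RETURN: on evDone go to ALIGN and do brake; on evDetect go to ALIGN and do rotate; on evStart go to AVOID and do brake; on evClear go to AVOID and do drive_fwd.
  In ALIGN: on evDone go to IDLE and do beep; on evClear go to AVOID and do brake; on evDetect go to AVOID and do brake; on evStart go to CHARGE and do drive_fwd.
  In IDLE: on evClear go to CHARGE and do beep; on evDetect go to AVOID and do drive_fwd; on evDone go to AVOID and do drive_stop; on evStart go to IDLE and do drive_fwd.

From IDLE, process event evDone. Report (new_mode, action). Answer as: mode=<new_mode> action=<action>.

current mode = IDLE; filter table to that mode:
  (IDLE, evClear) → (CHARGE, beep)
  (IDLE, evDetect) → (AVOID, drive_fwd)
  (IDLE, evDone) → (AVOID, drive_stop)  ← event matches
  (IDLE, evStart) → (IDLE, drive_fwd)
event = evDone selects (AVOID, drive_stop)

mode=AVOID action=drive_stop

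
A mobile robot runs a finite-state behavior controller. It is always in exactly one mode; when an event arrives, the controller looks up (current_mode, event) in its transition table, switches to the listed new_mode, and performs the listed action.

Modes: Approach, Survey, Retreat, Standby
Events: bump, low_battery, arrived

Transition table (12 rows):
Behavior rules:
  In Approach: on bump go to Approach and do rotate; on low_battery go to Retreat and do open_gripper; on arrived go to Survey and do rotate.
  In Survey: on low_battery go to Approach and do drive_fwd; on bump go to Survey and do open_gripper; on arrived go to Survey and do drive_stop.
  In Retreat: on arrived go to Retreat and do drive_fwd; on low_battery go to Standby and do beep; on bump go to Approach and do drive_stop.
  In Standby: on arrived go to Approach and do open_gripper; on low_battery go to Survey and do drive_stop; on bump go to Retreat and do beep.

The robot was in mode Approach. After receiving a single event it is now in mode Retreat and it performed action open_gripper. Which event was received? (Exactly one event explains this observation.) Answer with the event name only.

low_battery

try bump: (Approach, bump) → (Approach, rotate)
try low_battery: (Approach, low_battery) → (Retreat, open_gripper)  ← matches
try arrived: (Approach, arrived) → (Survey, rotate)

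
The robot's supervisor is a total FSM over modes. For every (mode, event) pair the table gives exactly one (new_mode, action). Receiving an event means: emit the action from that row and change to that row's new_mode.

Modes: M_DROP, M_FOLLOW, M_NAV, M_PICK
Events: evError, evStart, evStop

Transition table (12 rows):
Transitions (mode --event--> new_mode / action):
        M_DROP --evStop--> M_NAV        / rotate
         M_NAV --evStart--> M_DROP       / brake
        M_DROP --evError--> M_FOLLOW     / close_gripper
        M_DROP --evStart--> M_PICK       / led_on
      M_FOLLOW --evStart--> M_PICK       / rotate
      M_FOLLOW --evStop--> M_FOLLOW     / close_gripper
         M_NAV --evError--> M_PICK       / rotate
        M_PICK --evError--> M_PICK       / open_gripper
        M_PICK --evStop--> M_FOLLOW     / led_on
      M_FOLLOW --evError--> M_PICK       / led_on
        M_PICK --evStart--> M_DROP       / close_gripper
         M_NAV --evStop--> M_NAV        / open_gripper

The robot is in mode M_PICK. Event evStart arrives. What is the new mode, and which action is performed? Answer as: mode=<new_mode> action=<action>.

mode=M_DROP action=close_gripper

current mode = M_PICK; filter table to that mode:
  (M_PICK, evError) → (M_PICK, open_gripper)
  (M_PICK, evStop) → (M_FOLLOW, led_on)
  (M_PICK, evStart) → (M_DROP, close_gripper)  ← event matches
event = evStart selects (M_DROP, close_gripper)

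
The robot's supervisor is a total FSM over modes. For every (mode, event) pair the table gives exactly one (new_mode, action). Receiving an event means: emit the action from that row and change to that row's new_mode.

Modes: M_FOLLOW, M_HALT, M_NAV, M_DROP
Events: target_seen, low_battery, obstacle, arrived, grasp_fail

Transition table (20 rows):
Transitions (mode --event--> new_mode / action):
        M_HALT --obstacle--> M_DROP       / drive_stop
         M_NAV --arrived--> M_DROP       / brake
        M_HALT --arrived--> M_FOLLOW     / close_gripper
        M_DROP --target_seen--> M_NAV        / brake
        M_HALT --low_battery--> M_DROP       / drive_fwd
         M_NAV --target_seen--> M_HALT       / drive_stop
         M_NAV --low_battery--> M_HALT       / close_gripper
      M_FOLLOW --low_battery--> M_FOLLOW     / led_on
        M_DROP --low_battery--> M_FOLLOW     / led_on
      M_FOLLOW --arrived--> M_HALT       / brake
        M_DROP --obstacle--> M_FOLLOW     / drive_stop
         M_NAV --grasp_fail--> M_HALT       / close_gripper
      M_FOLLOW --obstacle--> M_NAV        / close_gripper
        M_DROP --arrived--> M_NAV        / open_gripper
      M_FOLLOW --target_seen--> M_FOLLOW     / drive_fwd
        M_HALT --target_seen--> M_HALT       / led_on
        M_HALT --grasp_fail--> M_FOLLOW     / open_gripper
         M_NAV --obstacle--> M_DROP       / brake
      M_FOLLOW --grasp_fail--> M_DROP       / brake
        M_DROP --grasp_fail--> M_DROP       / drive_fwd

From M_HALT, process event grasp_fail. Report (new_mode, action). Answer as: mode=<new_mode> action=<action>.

mode=M_FOLLOW action=open_gripper

current mode = M_HALT; filter table to that mode:
  (M_HALT, obstacle) → (M_DROP, drive_stop)
  (M_HALT, arrived) → (M_FOLLOW, close_gripper)
  (M_HALT, low_battery) → (M_DROP, drive_fwd)
  (M_HALT, target_seen) → (M_HALT, led_on)
  (M_HALT, grasp_fail) → (M_FOLLOW, open_gripper)  ← event matches
event = grasp_fail selects (M_FOLLOW, open_gripper)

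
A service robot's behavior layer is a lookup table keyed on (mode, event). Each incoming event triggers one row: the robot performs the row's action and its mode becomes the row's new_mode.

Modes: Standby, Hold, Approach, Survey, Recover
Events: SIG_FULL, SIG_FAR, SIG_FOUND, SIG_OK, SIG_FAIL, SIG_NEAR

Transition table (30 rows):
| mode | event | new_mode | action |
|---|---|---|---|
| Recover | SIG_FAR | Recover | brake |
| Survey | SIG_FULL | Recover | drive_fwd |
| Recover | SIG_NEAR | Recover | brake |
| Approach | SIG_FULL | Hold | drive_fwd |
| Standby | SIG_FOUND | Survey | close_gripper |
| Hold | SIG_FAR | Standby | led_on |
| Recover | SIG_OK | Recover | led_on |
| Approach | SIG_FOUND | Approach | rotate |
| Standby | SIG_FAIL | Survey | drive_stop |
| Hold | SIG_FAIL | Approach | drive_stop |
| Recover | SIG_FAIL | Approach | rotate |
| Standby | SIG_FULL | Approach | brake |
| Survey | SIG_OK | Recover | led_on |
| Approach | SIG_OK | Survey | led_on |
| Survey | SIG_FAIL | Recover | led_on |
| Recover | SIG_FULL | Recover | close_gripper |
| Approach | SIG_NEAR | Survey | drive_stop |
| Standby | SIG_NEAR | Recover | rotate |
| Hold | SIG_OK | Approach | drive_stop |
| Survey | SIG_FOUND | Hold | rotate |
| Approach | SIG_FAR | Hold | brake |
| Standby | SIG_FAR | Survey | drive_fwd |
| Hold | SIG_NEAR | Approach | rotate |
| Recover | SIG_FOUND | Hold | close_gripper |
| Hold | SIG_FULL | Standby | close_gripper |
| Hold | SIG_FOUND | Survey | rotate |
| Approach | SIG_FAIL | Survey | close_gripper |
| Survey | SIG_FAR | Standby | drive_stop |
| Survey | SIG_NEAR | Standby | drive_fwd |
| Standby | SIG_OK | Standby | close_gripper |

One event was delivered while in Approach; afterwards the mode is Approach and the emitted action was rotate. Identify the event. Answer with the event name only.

SIG_FOUND

try SIG_FULL: (Approach, SIG_FULL) → (Hold, drive_fwd)
try SIG_FAR: (Approach, SIG_FAR) → (Hold, brake)
try SIG_FOUND: (Approach, SIG_FOUND) → (Approach, rotate)  ← matches
try SIG_OK: (Approach, SIG_OK) → (Survey, led_on)
try SIG_FAIL: (Approach, SIG_FAIL) → (Survey, close_gripper)
try SIG_NEAR: (Approach, SIG_NEAR) → (Survey, drive_stop)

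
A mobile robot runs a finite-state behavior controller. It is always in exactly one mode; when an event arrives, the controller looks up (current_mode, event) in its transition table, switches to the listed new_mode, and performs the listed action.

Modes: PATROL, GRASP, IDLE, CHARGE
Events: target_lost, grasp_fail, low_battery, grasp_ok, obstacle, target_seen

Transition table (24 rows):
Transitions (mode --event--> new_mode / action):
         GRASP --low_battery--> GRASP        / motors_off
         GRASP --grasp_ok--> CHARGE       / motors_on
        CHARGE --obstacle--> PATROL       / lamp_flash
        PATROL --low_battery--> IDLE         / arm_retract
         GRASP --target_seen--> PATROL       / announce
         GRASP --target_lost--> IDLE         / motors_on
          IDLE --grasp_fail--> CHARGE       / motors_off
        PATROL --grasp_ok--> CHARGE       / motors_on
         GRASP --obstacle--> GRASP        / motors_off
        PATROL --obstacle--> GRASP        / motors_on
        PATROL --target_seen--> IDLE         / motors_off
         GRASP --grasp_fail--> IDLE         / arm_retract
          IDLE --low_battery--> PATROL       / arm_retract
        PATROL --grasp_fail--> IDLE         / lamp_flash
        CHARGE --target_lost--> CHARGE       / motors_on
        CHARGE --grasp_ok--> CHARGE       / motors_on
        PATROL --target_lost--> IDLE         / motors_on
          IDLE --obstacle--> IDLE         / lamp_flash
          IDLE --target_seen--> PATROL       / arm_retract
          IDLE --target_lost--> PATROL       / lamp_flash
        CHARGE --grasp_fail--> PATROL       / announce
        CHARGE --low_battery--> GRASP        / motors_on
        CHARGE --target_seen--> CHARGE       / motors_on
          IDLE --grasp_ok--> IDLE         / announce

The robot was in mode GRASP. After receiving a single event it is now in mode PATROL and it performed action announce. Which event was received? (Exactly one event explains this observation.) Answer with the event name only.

target_seen

try target_lost: (GRASP, target_lost) → (IDLE, motors_on)
try grasp_fail: (GRASP, grasp_fail) → (IDLE, arm_retract)
try low_battery: (GRASP, low_battery) → (GRASP, motors_off)
try grasp_ok: (GRASP, grasp_ok) → (CHARGE, motors_on)
try obstacle: (GRASP, obstacle) → (GRASP, motors_off)
try target_seen: (GRASP, target_seen) → (PATROL, announce)  ← matches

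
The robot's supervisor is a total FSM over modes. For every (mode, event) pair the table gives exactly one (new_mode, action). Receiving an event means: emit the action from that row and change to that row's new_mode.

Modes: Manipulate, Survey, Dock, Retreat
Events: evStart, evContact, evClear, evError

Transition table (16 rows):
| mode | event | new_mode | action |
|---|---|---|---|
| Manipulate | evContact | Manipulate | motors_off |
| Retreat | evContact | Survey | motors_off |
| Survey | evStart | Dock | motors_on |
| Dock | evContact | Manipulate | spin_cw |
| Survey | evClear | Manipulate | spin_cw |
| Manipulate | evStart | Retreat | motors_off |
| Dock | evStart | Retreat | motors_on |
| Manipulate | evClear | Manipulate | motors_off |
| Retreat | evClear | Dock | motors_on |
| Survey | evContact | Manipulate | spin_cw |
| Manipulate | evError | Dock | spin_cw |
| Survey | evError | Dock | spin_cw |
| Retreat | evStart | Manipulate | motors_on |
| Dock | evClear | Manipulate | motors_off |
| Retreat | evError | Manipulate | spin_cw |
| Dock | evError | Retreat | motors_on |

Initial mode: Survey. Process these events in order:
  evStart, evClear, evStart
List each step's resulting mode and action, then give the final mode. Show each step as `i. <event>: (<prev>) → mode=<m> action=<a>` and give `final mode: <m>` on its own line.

1. evStart: (Survey) → mode=Dock action=motors_on
2. evClear: (Dock) → mode=Manipulate action=motors_off
3. evStart: (Manipulate) → mode=Retreat action=motors_off

final mode: Retreat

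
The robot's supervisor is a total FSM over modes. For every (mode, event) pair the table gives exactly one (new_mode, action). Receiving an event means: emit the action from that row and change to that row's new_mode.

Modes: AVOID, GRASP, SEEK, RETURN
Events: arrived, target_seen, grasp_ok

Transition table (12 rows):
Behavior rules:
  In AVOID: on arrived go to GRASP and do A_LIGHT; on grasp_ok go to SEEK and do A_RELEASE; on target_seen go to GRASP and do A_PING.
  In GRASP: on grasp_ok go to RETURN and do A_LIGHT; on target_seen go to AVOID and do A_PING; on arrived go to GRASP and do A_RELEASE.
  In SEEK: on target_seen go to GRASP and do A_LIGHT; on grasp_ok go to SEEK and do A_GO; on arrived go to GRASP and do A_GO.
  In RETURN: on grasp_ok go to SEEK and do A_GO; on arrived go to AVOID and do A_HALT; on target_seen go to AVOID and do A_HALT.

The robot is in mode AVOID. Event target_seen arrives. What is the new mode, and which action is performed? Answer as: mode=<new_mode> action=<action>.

mode=GRASP action=A_PING

current mode = AVOID; filter table to that mode:
  (AVOID, arrived) → (GRASP, A_LIGHT)
  (AVOID, grasp_ok) → (SEEK, A_RELEASE)
  (AVOID, target_seen) → (GRASP, A_PING)  ← event matches
event = target_seen selects (GRASP, A_PING)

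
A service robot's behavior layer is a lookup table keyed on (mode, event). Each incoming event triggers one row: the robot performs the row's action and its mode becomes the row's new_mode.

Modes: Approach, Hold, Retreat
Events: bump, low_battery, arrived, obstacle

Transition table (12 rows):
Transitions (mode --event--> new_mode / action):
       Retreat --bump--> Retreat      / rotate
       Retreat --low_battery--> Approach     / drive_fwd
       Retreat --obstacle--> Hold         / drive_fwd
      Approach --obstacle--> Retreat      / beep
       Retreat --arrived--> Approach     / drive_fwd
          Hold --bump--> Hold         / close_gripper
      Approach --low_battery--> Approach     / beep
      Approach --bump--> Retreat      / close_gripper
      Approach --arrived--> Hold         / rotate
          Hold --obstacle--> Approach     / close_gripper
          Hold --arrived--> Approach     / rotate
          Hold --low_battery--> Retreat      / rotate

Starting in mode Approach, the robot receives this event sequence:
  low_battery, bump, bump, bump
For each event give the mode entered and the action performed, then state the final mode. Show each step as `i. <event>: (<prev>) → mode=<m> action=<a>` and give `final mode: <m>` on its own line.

final mode: Retreat

1. low_battery: (Approach) → mode=Approach action=beep
2. bump: (Approach) → mode=Retreat action=close_gripper
3. bump: (Retreat) → mode=Retreat action=rotate
4. bump: (Retreat) → mode=Retreat action=rotate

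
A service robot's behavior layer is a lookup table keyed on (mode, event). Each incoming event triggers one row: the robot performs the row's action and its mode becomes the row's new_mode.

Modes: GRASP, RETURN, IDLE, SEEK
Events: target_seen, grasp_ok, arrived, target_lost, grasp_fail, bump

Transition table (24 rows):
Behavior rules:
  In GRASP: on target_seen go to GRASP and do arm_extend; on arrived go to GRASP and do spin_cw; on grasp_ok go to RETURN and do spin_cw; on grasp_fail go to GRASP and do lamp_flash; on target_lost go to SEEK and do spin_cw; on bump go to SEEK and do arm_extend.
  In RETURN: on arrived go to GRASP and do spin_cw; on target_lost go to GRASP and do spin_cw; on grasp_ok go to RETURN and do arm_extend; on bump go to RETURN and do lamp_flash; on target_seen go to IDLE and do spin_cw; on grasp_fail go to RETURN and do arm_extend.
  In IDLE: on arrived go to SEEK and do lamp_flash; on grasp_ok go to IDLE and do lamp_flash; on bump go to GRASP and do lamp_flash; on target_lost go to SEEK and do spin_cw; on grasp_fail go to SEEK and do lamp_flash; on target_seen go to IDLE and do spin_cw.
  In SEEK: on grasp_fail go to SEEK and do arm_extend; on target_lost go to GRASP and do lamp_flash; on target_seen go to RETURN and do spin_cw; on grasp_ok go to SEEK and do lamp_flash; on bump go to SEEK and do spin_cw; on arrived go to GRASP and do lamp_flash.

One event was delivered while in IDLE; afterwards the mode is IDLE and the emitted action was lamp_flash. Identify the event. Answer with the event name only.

grasp_ok

try target_seen: (IDLE, target_seen) → (IDLE, spin_cw)
try grasp_ok: (IDLE, grasp_ok) → (IDLE, lamp_flash)  ← matches
try arrived: (IDLE, arrived) → (SEEK, lamp_flash)
try target_lost: (IDLE, target_lost) → (SEEK, spin_cw)
try grasp_fail: (IDLE, grasp_fail) → (SEEK, lamp_flash)
try bump: (IDLE, bump) → (GRASP, lamp_flash)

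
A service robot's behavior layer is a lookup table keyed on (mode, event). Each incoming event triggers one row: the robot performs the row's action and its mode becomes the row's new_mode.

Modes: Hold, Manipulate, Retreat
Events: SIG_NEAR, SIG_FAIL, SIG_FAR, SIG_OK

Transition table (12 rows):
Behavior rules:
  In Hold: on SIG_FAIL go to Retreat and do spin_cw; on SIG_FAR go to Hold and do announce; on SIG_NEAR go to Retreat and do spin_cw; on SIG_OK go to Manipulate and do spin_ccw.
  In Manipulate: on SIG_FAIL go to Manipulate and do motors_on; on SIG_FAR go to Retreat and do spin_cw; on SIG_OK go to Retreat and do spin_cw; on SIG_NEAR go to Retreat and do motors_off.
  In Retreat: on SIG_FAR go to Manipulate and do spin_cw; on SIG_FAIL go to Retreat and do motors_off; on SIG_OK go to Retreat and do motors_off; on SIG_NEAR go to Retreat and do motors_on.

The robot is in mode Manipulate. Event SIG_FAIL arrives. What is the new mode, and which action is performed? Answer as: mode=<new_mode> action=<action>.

mode=Manipulate action=motors_on

current mode = Manipulate; filter table to that mode:
  (Manipulate, SIG_FAIL) → (Manipulate, motors_on)  ← event matches
  (Manipulate, SIG_FAR) → (Retreat, spin_cw)
  (Manipulate, SIG_OK) → (Retreat, spin_cw)
  (Manipulate, SIG_NEAR) → (Retreat, motors_off)
event = SIG_FAIL selects (Manipulate, motors_on)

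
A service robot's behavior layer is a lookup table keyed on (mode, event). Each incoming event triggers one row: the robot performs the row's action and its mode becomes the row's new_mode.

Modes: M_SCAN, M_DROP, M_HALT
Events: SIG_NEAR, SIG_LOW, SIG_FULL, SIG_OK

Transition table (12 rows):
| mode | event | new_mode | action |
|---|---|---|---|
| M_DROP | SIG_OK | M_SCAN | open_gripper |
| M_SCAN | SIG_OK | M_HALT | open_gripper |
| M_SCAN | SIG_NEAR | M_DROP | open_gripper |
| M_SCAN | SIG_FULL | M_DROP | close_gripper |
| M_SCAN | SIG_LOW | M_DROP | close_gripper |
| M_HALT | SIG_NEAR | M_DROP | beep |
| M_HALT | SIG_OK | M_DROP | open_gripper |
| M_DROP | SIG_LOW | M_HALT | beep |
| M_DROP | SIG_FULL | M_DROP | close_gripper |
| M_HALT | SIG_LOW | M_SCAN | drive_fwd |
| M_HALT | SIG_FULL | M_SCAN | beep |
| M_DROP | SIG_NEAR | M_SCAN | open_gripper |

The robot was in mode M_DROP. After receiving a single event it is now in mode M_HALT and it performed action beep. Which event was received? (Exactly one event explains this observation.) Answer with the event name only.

SIG_LOW

try SIG_NEAR: (M_DROP, SIG_NEAR) → (M_SCAN, open_gripper)
try SIG_LOW: (M_DROP, SIG_LOW) → (M_HALT, beep)  ← matches
try SIG_FULL: (M_DROP, SIG_FULL) → (M_DROP, close_gripper)
try SIG_OK: (M_DROP, SIG_OK) → (M_SCAN, open_gripper)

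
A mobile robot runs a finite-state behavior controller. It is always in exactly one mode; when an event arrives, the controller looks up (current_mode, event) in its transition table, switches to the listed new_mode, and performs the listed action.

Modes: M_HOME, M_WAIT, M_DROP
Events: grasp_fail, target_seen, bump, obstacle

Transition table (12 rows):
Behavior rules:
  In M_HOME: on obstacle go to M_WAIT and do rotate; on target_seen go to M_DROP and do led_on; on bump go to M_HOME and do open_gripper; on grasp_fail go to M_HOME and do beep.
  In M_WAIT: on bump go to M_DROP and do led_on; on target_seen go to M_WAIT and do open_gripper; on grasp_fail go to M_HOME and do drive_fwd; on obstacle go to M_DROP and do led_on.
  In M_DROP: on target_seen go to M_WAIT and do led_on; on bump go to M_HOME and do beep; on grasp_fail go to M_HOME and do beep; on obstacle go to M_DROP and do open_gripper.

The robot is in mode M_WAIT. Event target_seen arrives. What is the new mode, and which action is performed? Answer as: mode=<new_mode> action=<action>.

mode=M_WAIT action=open_gripper

current mode = M_WAIT; filter table to that mode:
  (M_WAIT, bump) → (M_DROP, led_on)
  (M_WAIT, target_seen) → (M_WAIT, open_gripper)  ← event matches
  (M_WAIT, grasp_fail) → (M_HOME, drive_fwd)
  (M_WAIT, obstacle) → (M_DROP, led_on)
event = target_seen selects (M_WAIT, open_gripper)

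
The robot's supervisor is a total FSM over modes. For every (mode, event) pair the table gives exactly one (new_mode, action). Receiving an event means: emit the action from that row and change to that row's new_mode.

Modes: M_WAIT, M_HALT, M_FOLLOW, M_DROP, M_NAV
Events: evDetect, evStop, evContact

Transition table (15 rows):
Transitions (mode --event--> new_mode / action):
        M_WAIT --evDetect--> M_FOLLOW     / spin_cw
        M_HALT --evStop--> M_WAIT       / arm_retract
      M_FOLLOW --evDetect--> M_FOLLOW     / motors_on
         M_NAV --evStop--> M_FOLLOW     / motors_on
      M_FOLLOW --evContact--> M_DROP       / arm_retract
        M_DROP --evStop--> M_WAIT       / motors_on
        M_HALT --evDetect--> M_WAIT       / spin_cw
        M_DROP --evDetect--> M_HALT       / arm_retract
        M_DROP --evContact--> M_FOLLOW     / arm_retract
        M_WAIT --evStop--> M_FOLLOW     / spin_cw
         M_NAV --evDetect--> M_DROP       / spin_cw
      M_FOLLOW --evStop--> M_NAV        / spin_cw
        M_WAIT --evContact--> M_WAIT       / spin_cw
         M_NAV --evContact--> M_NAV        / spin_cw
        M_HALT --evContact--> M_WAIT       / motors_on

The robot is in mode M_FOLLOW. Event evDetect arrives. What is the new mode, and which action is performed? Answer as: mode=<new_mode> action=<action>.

current mode = M_FOLLOW; filter table to that mode:
  (M_FOLLOW, evDetect) → (M_FOLLOW, motors_on)  ← event matches
  (M_FOLLOW, evContact) → (M_DROP, arm_retract)
  (M_FOLLOW, evStop) → (M_NAV, spin_cw)
event = evDetect selects (M_FOLLOW, motors_on)

mode=M_FOLLOW action=motors_on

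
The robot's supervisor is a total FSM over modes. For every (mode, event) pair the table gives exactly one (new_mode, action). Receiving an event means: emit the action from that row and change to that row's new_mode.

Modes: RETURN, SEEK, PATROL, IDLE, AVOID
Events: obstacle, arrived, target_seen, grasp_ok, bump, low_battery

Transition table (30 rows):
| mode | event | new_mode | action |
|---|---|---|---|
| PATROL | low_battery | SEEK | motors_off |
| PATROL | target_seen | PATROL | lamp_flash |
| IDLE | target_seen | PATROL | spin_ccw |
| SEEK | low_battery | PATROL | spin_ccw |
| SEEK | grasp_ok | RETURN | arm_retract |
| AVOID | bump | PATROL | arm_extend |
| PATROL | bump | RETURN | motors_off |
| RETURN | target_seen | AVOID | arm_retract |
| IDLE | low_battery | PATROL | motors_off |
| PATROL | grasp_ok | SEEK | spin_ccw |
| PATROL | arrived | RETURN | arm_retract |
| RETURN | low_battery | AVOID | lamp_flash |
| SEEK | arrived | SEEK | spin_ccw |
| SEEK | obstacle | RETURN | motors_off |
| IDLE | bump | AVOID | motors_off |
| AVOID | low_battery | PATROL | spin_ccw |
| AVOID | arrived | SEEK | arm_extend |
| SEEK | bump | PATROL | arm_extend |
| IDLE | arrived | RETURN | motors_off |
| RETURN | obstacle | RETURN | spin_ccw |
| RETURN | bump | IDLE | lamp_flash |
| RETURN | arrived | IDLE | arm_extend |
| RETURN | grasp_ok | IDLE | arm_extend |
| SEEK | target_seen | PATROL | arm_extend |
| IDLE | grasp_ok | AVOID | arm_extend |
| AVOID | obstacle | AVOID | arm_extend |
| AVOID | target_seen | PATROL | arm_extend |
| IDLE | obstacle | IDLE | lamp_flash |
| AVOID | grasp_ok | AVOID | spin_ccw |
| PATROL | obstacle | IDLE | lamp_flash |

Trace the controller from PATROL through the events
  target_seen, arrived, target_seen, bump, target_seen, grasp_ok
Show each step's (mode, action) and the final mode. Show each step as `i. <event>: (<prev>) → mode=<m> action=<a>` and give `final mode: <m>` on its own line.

1. target_seen: (PATROL) → mode=PATROL action=lamp_flash
2. arrived: (PATROL) → mode=RETURN action=arm_retract
3. target_seen: (RETURN) → mode=AVOID action=arm_retract
4. bump: (AVOID) → mode=PATROL action=arm_extend
5. target_seen: (PATROL) → mode=PATROL action=lamp_flash
6. grasp_ok: (PATROL) → mode=SEEK action=spin_ccw

final mode: SEEK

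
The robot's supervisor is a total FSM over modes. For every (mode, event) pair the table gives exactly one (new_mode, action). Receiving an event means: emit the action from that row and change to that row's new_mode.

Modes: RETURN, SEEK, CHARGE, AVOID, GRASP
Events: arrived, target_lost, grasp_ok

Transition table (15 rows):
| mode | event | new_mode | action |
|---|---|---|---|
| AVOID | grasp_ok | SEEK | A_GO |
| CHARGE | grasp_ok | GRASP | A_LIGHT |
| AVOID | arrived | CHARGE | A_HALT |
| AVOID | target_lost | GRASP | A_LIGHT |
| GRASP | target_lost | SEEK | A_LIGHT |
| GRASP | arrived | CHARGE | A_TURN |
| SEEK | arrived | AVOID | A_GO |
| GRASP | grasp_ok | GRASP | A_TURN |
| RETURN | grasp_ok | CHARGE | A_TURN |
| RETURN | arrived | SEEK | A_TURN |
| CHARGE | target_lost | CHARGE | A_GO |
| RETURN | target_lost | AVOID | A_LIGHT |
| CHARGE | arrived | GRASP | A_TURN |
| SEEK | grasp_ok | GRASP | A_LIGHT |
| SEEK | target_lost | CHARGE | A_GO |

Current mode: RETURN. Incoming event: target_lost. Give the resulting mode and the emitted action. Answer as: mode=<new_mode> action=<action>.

mode=AVOID action=A_LIGHT

current mode = RETURN; filter table to that mode:
  (RETURN, grasp_ok) → (CHARGE, A_TURN)
  (RETURN, arrived) → (SEEK, A_TURN)
  (RETURN, target_lost) → (AVOID, A_LIGHT)  ← event matches
event = target_lost selects (AVOID, A_LIGHT)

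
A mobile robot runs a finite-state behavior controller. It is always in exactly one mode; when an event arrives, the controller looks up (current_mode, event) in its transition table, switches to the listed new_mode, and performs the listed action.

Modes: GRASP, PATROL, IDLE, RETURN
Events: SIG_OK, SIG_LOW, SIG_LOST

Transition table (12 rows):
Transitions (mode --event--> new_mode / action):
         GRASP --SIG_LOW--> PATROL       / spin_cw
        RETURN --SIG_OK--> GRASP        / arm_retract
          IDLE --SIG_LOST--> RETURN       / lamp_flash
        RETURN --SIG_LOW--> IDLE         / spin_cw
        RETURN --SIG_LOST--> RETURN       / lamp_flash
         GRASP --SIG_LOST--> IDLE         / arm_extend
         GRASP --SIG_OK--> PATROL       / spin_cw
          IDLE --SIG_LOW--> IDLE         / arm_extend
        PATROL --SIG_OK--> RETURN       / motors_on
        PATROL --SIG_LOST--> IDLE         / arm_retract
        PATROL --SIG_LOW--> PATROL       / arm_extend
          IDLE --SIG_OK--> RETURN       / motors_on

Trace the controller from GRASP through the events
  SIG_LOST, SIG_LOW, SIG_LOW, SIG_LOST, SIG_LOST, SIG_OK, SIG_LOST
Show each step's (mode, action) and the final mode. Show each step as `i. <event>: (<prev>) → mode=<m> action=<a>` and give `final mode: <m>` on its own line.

final mode: IDLE

1. SIG_LOST: (GRASP) → mode=IDLE action=arm_extend
2. SIG_LOW: (IDLE) → mode=IDLE action=arm_extend
3. SIG_LOW: (IDLE) → mode=IDLE action=arm_extend
4. SIG_LOST: (IDLE) → mode=RETURN action=lamp_flash
5. SIG_LOST: (RETURN) → mode=RETURN action=lamp_flash
6. SIG_OK: (RETURN) → mode=GRASP action=arm_retract
7. SIG_LOST: (GRASP) → mode=IDLE action=arm_extend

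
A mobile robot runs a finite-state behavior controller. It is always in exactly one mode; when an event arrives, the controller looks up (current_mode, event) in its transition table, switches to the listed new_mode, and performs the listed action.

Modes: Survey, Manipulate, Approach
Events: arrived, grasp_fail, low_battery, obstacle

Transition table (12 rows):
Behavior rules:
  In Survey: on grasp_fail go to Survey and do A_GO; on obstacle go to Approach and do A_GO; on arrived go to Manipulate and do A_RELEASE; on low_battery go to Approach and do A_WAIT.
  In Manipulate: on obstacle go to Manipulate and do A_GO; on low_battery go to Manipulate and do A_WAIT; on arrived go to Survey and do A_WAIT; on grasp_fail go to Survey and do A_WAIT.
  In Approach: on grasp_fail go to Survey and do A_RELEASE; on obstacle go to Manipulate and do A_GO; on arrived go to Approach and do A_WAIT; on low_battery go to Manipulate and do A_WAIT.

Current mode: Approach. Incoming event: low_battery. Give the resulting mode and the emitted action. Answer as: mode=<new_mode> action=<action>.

mode=Manipulate action=A_WAIT

current mode = Approach; filter table to that mode:
  (Approach, grasp_fail) → (Survey, A_RELEASE)
  (Approach, obstacle) → (Manipulate, A_GO)
  (Approach, arrived) → (Approach, A_WAIT)
  (Approach, low_battery) → (Manipulate, A_WAIT)  ← event matches
event = low_battery selects (Manipulate, A_WAIT)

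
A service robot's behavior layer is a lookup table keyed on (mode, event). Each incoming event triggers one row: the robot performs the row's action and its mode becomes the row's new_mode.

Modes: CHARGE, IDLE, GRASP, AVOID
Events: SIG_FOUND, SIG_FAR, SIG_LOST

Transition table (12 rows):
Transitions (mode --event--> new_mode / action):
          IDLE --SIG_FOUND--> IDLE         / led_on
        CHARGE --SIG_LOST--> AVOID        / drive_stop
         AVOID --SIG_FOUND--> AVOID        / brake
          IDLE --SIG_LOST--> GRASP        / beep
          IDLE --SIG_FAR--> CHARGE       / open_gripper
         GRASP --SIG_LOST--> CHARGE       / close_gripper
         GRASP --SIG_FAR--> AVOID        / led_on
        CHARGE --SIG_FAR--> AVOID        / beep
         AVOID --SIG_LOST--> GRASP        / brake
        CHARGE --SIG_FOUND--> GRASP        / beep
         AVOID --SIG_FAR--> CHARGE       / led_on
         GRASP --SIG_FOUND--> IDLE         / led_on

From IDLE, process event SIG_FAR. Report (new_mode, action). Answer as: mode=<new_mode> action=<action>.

current mode = IDLE; filter table to that mode:
  (IDLE, SIG_FOUND) → (IDLE, led_on)
  (IDLE, SIG_LOST) → (GRASP, beep)
  (IDLE, SIG_FAR) → (CHARGE, open_gripper)  ← event matches
event = SIG_FAR selects (CHARGE, open_gripper)

mode=CHARGE action=open_gripper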